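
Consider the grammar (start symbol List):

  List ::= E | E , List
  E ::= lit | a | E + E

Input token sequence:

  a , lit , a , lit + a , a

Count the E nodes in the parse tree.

[List [E a] , [List [E lit] , [List [E a] , [List [E [E lit] + [E a]] , [List [E a]]]]]]

7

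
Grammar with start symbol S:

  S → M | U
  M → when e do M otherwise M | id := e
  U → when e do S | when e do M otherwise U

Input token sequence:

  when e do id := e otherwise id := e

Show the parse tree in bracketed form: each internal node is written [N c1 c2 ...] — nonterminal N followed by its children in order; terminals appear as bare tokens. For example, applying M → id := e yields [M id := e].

S
M
when e do M otherwise M
when e do id := e otherwise M
when e do id := e otherwise id := e

[S [M when e do [M id := e] otherwise [M id := e]]]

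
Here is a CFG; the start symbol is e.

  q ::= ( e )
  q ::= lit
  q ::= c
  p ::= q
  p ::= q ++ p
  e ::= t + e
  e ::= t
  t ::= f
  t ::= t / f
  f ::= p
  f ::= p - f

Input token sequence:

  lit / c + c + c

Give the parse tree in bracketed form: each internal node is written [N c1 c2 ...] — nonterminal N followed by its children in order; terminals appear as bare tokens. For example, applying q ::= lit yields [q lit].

[e [t [t [f [p [q lit]]]] / [f [p [q c]]]] + [e [t [f [p [q c]]]] + [e [t [f [p [q c]]]]]]]

e
t + e
t / f + e
f / f + e
p / f + e
q / f + e
lit / f + e
lit / p + e
lit / q + e
lit / c + e
lit / c + t + e
lit / c + f + e
lit / c + p + e
lit / c + q + e
lit / c + c + e
lit / c + c + t
lit / c + c + f
lit / c + c + p
lit / c + c + q
lit / c + c + c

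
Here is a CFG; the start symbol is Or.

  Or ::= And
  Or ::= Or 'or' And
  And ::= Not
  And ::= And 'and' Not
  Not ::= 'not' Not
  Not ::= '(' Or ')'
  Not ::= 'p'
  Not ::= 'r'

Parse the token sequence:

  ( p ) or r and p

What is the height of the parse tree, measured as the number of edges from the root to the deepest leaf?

7

[Or [Or [And [Not ( [Or [And [Not p]]] )]]] or [And [And [Not r]] and [Not p]]]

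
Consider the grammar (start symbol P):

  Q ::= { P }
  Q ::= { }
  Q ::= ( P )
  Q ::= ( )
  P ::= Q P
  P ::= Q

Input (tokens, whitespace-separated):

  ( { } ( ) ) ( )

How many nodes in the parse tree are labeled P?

4

[P [Q ( [P [Q { }] [P [Q ( )]]] )] [P [Q ( )]]]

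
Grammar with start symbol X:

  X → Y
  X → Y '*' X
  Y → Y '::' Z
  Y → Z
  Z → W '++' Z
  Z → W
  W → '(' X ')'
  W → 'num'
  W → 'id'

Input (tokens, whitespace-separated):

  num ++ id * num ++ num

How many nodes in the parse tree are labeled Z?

[X [Y [Z [W num] ++ [Z [W id]]]] * [X [Y [Z [W num] ++ [Z [W num]]]]]]

4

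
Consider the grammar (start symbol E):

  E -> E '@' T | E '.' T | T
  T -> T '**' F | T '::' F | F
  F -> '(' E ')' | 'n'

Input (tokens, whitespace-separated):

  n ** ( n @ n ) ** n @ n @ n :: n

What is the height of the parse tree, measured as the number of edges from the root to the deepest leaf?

[E [E [E [T [T [T [F n]] ** [F ( [E [E [T [F n]]] @ [T [F n]]] )]] ** [F n]]] @ [T [F n]]] @ [T [T [F n]] :: [F n]]]

10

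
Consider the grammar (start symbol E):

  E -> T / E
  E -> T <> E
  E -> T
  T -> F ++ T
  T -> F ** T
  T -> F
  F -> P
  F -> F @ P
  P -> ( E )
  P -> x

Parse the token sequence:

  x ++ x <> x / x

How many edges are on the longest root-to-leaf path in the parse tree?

6

[E [T [F [P x]] ++ [T [F [P x]]]] <> [E [T [F [P x]]] / [E [T [F [P x]]]]]]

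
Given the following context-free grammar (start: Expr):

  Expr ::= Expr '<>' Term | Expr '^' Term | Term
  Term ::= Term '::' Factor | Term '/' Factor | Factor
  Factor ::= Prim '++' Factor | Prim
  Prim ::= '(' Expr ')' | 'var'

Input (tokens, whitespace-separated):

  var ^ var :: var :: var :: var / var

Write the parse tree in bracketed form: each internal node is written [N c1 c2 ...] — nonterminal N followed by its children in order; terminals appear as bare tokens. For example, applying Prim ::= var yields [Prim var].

[Expr [Expr [Term [Factor [Prim var]]]] ^ [Term [Term [Term [Term [Term [Factor [Prim var]]] :: [Factor [Prim var]]] :: [Factor [Prim var]]] :: [Factor [Prim var]]] / [Factor [Prim var]]]]

Expr
Expr ^ Term
Term ^ Term
Factor ^ Term
Prim ^ Term
var ^ Term
var ^ Term / Factor
var ^ Term :: Factor / Factor
var ^ Term :: Factor :: Factor / Factor
var ^ Term :: Factor :: Factor :: Factor / Factor
var ^ Factor :: Factor :: Factor :: Factor / Factor
var ^ Prim :: Factor :: Factor :: Factor / Factor
var ^ var :: Factor :: Factor :: Factor / Factor
var ^ var :: Prim :: Factor :: Factor / Factor
var ^ var :: var :: Factor :: Factor / Factor
var ^ var :: var :: Prim :: Factor / Factor
var ^ var :: var :: var :: Factor / Factor
var ^ var :: var :: var :: Prim / Factor
var ^ var :: var :: var :: var / Factor
var ^ var :: var :: var :: var / Prim
var ^ var :: var :: var :: var / var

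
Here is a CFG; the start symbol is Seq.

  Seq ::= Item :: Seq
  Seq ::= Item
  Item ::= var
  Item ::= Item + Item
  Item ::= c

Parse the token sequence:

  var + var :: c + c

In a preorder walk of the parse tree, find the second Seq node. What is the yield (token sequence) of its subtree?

[Seq [Item [Item var] + [Item var]] :: [Seq [Item [Item c] + [Item c]]]]

c + c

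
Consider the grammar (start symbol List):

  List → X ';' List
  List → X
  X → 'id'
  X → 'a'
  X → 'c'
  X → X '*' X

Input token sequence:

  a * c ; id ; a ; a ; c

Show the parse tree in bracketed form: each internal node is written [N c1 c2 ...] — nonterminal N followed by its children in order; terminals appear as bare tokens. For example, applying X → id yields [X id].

List
X ; List
X * X ; List
a * X ; List
a * c ; List
a * c ; X ; List
a * c ; id ; List
a * c ; id ; X ; List
a * c ; id ; a ; List
a * c ; id ; a ; X ; List
a * c ; id ; a ; a ; List
a * c ; id ; a ; a ; X
a * c ; id ; a ; a ; c

[List [X [X a] * [X c]] ; [List [X id] ; [List [X a] ; [List [X a] ; [List [X c]]]]]]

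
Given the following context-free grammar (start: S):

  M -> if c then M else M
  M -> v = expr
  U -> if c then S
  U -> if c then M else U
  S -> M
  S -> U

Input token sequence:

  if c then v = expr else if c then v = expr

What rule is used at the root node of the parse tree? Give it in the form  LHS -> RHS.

S -> U

[S [U if c then [M v = expr] else [U if c then [S [M v = expr]]]]]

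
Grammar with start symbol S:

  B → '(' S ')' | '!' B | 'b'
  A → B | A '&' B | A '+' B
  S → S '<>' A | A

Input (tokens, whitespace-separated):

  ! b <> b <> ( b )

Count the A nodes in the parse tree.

4

[S [S [S [A [B ! [B b]]]] <> [A [B b]]] <> [A [B ( [S [A [B b]]] )]]]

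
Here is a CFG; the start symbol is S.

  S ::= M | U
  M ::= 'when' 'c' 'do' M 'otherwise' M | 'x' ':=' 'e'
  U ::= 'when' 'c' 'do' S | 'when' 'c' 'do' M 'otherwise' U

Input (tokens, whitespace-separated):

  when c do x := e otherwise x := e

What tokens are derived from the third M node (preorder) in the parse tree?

[S [M when c do [M x := e] otherwise [M x := e]]]

x := e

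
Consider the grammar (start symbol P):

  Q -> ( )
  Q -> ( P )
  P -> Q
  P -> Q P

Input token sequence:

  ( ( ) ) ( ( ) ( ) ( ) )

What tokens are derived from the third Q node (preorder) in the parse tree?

[P [Q ( [P [Q ( )]] )] [P [Q ( [P [Q ( )] [P [Q ( )] [P [Q ( )]]]] )]]]

( ( ) ( ) ( ) )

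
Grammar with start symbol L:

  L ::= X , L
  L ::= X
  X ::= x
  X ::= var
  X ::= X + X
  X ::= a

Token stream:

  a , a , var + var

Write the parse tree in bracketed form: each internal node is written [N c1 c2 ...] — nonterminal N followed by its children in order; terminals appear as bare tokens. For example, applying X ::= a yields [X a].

L
X , L
a , L
a , X , L
a , a , L
a , a , X
a , a , X + X
a , a , var + X
a , a , var + var

[L [X a] , [L [X a] , [L [X [X var] + [X var]]]]]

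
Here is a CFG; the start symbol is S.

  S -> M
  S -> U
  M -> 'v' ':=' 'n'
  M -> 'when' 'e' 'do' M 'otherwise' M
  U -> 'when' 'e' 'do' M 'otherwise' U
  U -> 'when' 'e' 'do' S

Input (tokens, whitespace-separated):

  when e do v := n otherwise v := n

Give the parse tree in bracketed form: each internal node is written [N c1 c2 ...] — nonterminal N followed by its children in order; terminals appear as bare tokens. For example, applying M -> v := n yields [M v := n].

S
M
when e do M otherwise M
when e do v := n otherwise M
when e do v := n otherwise v := n

[S [M when e do [M v := n] otherwise [M v := n]]]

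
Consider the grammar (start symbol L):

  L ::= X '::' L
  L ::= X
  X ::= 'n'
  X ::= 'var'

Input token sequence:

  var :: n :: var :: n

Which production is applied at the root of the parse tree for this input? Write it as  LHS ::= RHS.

L ::= X '::' L

[L [X var] :: [L [X n] :: [L [X var] :: [L [X n]]]]]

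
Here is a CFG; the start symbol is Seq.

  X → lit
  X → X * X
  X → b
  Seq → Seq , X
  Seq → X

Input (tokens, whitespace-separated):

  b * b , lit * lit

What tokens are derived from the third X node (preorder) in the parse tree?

b

[Seq [Seq [X [X b] * [X b]]] , [X [X lit] * [X lit]]]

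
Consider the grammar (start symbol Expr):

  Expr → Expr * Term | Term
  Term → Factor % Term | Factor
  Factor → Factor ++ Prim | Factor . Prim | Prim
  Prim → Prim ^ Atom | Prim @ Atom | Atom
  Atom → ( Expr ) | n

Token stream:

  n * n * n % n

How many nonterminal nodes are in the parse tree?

19

[Expr [Expr [Expr [Term [Factor [Prim [Atom n]]]]] * [Term [Factor [Prim [Atom n]]]]] * [Term [Factor [Prim [Atom n]]] % [Term [Factor [Prim [Atom n]]]]]]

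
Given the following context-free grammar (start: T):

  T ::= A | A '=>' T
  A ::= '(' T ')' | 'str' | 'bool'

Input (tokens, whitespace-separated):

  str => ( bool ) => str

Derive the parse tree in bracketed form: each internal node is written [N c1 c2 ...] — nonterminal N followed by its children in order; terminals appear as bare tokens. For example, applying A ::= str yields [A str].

[T [A str] => [T [A ( [T [A bool]] )] => [T [A str]]]]

T
A => T
str => T
str => A => T
str => ( T ) => T
str => ( A ) => T
str => ( bool ) => T
str => ( bool ) => A
str => ( bool ) => str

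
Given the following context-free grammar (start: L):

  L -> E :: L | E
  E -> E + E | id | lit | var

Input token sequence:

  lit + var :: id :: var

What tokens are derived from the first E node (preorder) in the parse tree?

[L [E [E lit] + [E var]] :: [L [E id] :: [L [E var]]]]

lit + var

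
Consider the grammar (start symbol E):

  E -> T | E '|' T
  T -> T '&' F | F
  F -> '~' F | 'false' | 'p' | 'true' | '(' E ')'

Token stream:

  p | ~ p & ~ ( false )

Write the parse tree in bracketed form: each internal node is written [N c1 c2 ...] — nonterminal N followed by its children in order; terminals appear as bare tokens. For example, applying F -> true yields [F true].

E
E | T
T | T
F | T
p | T
p | T & F
p | F & F
p | ~ F & F
p | ~ p & F
p | ~ p & ~ F
p | ~ p & ~ ( E )
p | ~ p & ~ ( T )
p | ~ p & ~ ( F )
p | ~ p & ~ ( false )

[E [E [T [F p]]] | [T [T [F ~ [F p]]] & [F ~ [F ( [E [T [F false]]] )]]]]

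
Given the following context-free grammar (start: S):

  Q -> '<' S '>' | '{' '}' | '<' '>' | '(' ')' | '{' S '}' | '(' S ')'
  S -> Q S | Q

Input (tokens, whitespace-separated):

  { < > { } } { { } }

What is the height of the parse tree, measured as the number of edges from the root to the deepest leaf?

5

[S [Q { [S [Q < >] [S [Q { }]]] }] [S [Q { [S [Q { }]] }]]]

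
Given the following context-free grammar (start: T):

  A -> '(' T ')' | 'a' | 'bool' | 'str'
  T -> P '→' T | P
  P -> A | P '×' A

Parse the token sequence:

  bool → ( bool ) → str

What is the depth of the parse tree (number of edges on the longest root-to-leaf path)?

7

[T [P [A bool]] → [T [P [A ( [T [P [A bool]]] )]] → [T [P [A str]]]]]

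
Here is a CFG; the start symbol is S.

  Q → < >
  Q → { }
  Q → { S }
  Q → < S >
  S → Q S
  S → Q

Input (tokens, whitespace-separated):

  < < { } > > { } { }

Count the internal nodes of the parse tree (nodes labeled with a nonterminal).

10

[S [Q < [S [Q < [S [Q { }]] >]] >] [S [Q { }] [S [Q { }]]]]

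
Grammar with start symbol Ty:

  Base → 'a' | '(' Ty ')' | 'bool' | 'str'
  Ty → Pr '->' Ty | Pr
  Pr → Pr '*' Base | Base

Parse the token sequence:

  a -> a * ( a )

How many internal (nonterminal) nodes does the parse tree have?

[Ty [Pr [Base a]] -> [Ty [Pr [Pr [Base a]] * [Base ( [Ty [Pr [Base a]]] )]]]]

11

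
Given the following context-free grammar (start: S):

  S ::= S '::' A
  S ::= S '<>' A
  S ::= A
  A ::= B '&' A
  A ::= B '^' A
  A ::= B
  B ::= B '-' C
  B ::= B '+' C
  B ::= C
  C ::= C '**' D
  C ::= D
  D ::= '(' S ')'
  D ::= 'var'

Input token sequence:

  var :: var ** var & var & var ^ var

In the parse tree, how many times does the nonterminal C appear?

6

[S [S [A [B [C [D var]]]]] :: [A [B [C [C [D var]] ** [D var]]] & [A [B [C [D var]]] & [A [B [C [D var]]] ^ [A [B [C [D var]]]]]]]]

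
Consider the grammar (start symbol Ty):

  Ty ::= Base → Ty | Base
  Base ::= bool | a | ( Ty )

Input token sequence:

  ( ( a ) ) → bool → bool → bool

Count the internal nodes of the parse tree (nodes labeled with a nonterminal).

12

[Ty [Base ( [Ty [Base ( [Ty [Base a]] )]] )] → [Ty [Base bool] → [Ty [Base bool] → [Ty [Base bool]]]]]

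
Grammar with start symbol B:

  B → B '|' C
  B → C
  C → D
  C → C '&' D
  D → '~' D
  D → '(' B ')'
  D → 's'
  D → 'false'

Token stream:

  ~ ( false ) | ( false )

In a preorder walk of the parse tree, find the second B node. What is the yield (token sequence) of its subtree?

~ ( false )

[B [B [C [D ~ [D ( [B [C [D false]]] )]]]] | [C [D ( [B [C [D false]]] )]]]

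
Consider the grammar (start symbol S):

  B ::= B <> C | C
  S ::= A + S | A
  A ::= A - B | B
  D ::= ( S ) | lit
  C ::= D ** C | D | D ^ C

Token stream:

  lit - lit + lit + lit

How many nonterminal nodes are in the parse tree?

19

[S [A [A [B [C [D lit]]]] - [B [C [D lit]]]] + [S [A [B [C [D lit]]]] + [S [A [B [C [D lit]]]]]]]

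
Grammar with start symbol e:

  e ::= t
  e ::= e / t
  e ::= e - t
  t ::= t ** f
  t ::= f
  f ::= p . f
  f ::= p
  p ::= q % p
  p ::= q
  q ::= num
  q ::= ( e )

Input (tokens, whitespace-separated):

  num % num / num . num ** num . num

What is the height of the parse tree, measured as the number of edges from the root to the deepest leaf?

7

[e [e [t [f [p [q num] % [p [q num]]]]]] / [t [t [f [p [q num]] . [f [p [q num]]]]] ** [f [p [q num]] . [f [p [q num]]]]]]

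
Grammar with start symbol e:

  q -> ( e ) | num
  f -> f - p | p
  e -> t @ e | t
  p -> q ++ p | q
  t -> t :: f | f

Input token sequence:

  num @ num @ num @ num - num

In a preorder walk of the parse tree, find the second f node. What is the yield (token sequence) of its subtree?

[e [t [f [p [q num]]]] @ [e [t [f [p [q num]]]] @ [e [t [f [p [q num]]]] @ [e [t [f [f [p [q num]]] - [p [q num]]]]]]]]

num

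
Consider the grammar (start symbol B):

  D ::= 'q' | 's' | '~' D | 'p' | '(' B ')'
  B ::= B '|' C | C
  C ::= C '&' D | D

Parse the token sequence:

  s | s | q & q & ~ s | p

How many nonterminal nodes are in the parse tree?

[B [B [B [B [C [D s]]] | [C [D s]]] | [C [C [C [D q]] & [D q]] & [D ~ [D s]]]] | [C [D p]]]

17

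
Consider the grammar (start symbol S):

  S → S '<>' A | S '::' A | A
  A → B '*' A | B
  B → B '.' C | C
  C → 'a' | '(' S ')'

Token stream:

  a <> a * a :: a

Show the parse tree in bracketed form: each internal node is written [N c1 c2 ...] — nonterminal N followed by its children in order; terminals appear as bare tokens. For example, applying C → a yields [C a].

S
S :: A
S <> A :: A
A <> A :: A
B <> A :: A
C <> A :: A
a <> A :: A
a <> B * A :: A
a <> C * A :: A
a <> a * A :: A
a <> a * B :: A
a <> a * C :: A
a <> a * a :: A
a <> a * a :: B
a <> a * a :: C
a <> a * a :: a

[S [S [S [A [B [C a]]]] <> [A [B [C a]] * [A [B [C a]]]]] :: [A [B [C a]]]]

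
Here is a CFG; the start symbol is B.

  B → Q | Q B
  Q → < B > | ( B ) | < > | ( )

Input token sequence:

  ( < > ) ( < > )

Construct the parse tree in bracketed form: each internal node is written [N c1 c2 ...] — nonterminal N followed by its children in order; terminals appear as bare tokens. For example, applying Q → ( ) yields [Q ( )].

[B [Q ( [B [Q < >]] )] [B [Q ( [B [Q < >]] )]]]

B
Q B
( B ) B
( Q ) B
( < > ) B
( < > ) Q
( < > ) ( B )
( < > ) ( Q )
( < > ) ( < > )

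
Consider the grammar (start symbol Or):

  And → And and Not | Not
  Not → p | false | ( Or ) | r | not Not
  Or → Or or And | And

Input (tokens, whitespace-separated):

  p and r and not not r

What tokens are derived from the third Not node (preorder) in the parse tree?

[Or [And [And [And [Not p]] and [Not r]] and [Not not [Not not [Not r]]]]]

not not r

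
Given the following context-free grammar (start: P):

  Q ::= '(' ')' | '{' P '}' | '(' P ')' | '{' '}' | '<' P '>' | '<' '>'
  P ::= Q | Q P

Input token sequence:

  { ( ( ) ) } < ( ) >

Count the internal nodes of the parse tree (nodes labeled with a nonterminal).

[P [Q { [P [Q ( [P [Q ( )]] )]] }] [P [Q < [P [Q ( )]] >]]]

10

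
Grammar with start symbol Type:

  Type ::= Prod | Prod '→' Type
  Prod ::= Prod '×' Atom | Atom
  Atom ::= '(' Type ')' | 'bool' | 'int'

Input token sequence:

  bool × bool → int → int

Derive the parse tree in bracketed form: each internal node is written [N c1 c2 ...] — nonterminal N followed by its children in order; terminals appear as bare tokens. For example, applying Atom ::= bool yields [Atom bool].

Type
Prod → Type
Prod × Atom → Type
Atom × Atom → Type
bool × Atom → Type
bool × bool → Type
bool × bool → Prod → Type
bool × bool → Atom → Type
bool × bool → int → Type
bool × bool → int → Prod
bool × bool → int → Atom
bool × bool → int → int

[Type [Prod [Prod [Atom bool]] × [Atom bool]] → [Type [Prod [Atom int]] → [Type [Prod [Atom int]]]]]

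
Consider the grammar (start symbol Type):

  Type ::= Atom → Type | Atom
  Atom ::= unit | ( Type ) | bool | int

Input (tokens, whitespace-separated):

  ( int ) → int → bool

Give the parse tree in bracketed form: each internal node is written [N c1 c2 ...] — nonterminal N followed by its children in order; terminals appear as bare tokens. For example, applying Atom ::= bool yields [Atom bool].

[Type [Atom ( [Type [Atom int]] )] → [Type [Atom int] → [Type [Atom bool]]]]

Type
Atom → Type
( Type ) → Type
( Atom ) → Type
( int ) → Type
( int ) → Atom → Type
( int ) → int → Type
( int ) → int → Atom
( int ) → int → bool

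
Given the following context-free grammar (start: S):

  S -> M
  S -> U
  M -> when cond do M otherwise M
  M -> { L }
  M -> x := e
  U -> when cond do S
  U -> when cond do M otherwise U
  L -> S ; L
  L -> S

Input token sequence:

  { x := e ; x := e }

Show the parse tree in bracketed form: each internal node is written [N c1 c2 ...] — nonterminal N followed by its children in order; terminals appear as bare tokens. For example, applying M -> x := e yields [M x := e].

[S [M { [L [S [M x := e]] ; [L [S [M x := e]]]] }]]

S
M
{ L }
{ S ; L }
{ M ; L }
{ x := e ; L }
{ x := e ; S }
{ x := e ; M }
{ x := e ; x := e }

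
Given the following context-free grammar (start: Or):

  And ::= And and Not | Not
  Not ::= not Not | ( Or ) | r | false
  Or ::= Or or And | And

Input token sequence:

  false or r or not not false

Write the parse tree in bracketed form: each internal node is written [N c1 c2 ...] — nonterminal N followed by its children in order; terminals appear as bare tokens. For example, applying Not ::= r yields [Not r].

[Or [Or [Or [And [Not false]]] or [And [Not r]]] or [And [Not not [Not not [Not false]]]]]

Or
Or or And
Or or And or And
And or And or And
Not or And or And
false or And or And
false or Not or And
false or r or And
false or r or Not
false or r or not Not
false or r or not not Not
false or r or not not false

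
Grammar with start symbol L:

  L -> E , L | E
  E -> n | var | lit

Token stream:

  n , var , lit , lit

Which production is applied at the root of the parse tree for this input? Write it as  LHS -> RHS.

L -> E , L

[L [E n] , [L [E var] , [L [E lit] , [L [E lit]]]]]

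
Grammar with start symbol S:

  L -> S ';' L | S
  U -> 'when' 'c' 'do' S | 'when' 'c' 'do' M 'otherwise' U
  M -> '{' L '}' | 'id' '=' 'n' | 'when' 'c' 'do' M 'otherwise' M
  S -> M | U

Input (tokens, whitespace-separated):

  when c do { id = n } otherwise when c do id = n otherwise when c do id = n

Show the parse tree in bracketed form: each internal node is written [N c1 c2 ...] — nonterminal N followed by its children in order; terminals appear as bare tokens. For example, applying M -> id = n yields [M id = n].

S
U
when c do M otherwise U
when c do { L } otherwise U
when c do { S } otherwise U
when c do { M } otherwise U
when c do { id = n } otherwise U
when c do { id = n } otherwise when c do M otherwise U
when c do { id = n } otherwise when c do id = n otherwise U
when c do { id = n } otherwise when c do id = n otherwise when c do S
when c do { id = n } otherwise when c do id = n otherwise when c do M
when c do { id = n } otherwise when c do id = n otherwise when c do id = n

[S [U when c do [M { [L [S [M id = n]]] }] otherwise [U when c do [M id = n] otherwise [U when c do [S [M id = n]]]]]]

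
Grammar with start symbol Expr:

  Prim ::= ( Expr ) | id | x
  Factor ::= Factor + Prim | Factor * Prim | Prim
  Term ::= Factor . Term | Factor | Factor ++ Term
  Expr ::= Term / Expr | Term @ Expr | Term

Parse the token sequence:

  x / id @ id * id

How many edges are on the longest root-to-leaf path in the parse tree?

[Expr [Term [Factor [Prim x]]] / [Expr [Term [Factor [Prim id]]] @ [Expr [Term [Factor [Factor [Prim id]] * [Prim id]]]]]]

7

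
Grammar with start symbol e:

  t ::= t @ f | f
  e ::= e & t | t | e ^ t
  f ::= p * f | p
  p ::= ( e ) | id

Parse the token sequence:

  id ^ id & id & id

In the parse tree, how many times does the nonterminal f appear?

4

[e [e [e [e [t [f [p id]]]] ^ [t [f [p id]]]] & [t [f [p id]]]] & [t [f [p id]]]]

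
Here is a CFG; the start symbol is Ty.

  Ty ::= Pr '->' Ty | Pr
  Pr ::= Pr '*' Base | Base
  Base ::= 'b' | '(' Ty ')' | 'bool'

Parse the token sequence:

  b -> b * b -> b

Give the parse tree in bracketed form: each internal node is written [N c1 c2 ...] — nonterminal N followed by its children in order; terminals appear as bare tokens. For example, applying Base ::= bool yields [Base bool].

Ty
Pr -> Ty
Base -> Ty
b -> Ty
b -> Pr -> Ty
b -> Pr * Base -> Ty
b -> Base * Base -> Ty
b -> b * Base -> Ty
b -> b * b -> Ty
b -> b * b -> Pr
b -> b * b -> Base
b -> b * b -> b

[Ty [Pr [Base b]] -> [Ty [Pr [Pr [Base b]] * [Base b]] -> [Ty [Pr [Base b]]]]]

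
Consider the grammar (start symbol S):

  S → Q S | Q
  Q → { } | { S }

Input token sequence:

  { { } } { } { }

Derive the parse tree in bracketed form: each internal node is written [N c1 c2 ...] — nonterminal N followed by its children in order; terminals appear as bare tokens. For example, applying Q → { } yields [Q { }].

[S [Q { [S [Q { }]] }] [S [Q { }] [S [Q { }]]]]

S
Q S
{ S } S
{ Q } S
{ { } } S
{ { } } Q S
{ { } } { } S
{ { } } { } Q
{ { } } { } { }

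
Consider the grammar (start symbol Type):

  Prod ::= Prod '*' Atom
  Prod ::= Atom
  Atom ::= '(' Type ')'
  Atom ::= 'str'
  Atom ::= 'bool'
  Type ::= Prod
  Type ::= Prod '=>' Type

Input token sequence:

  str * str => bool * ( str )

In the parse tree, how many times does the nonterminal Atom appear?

[Type [Prod [Prod [Atom str]] * [Atom str]] => [Type [Prod [Prod [Atom bool]] * [Atom ( [Type [Prod [Atom str]]] )]]]]

5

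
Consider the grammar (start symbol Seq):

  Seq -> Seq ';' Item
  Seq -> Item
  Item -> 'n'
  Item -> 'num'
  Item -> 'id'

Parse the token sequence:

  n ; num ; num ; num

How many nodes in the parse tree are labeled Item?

[Seq [Seq [Seq [Seq [Item n]] ; [Item num]] ; [Item num]] ; [Item num]]

4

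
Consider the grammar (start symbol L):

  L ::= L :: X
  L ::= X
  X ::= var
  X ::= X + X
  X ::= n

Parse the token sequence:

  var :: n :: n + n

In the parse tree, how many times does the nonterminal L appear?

[L [L [L [X var]] :: [X n]] :: [X [X n] + [X n]]]

3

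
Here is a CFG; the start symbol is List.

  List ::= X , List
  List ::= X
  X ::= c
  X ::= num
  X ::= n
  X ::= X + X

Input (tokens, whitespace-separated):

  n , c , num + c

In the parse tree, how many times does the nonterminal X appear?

[List [X n] , [List [X c] , [List [X [X num] + [X c]]]]]

5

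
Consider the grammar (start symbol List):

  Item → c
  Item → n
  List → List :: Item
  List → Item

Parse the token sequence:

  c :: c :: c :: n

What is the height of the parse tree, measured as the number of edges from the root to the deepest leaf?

5

[List [List [List [List [Item c]] :: [Item c]] :: [Item c]] :: [Item n]]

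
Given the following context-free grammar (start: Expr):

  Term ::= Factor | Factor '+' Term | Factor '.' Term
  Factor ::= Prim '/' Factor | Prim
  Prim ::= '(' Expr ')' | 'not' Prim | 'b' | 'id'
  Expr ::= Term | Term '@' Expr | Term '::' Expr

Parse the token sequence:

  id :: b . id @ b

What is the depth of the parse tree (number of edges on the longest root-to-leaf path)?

[Expr [Term [Factor [Prim id]]] :: [Expr [Term [Factor [Prim b]] . [Term [Factor [Prim id]]]] @ [Expr [Term [Factor [Prim b]]]]]]

6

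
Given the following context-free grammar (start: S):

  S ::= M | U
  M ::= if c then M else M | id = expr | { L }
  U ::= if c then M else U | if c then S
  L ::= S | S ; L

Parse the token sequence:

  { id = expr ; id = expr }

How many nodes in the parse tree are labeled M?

[S [M { [L [S [M id = expr]] ; [L [S [M id = expr]]]] }]]

3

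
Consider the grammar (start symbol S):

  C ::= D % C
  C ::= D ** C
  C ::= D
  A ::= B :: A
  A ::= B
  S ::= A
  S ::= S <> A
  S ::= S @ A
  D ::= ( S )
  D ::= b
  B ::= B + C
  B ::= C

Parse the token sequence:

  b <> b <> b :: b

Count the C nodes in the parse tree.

[S [S [S [A [B [C [D b]]]]] <> [A [B [C [D b]]]]] <> [A [B [C [D b]]] :: [A [B [C [D b]]]]]]

4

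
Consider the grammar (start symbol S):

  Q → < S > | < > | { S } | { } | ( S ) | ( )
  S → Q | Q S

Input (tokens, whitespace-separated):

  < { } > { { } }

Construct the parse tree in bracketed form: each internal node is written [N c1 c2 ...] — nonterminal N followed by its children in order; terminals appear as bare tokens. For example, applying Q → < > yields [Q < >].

S
Q S
< S > S
< Q > S
< { } > S
< { } > Q
< { } > { S }
< { } > { Q }
< { } > { { } }

[S [Q < [S [Q { }]] >] [S [Q { [S [Q { }]] }]]]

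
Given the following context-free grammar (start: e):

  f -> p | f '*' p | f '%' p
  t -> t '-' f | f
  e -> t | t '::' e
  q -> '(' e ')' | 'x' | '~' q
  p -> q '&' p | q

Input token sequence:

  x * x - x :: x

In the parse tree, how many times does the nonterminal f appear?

[e [t [t [f [f [p [q x]]] * [p [q x]]]] - [f [p [q x]]]] :: [e [t [f [p [q x]]]]]]

4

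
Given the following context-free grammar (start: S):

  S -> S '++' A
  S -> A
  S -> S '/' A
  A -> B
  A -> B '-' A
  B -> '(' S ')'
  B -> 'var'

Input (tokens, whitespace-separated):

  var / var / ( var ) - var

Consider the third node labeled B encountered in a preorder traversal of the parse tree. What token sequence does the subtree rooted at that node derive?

[S [S [S [A [B var]]] / [A [B var]]] / [A [B ( [S [A [B var]]] )] - [A [B var]]]]

( var )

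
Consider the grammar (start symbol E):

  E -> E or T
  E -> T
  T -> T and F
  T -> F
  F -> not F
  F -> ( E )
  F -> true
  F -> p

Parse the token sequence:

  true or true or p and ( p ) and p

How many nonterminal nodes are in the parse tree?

16

[E [E [E [T [F true]]] or [T [F true]]] or [T [T [T [F p]] and [F ( [E [T [F p]]] )]] and [F p]]]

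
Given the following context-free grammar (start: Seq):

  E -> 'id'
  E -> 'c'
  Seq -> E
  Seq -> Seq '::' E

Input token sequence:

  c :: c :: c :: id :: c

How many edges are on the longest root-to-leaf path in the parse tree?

[Seq [Seq [Seq [Seq [Seq [E c]] :: [E c]] :: [E c]] :: [E id]] :: [E c]]

6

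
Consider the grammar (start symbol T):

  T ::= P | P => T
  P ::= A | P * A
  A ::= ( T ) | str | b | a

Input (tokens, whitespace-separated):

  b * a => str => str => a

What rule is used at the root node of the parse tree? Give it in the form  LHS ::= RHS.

[T [P [P [A b]] * [A a]] => [T [P [A str]] => [T [P [A str]] => [T [P [A a]]]]]]

T ::= P => T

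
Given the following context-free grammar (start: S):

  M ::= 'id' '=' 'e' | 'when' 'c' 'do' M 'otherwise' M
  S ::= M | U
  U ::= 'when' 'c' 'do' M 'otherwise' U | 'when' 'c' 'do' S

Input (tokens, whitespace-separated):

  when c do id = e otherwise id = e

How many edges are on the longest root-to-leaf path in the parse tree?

3

[S [M when c do [M id = e] otherwise [M id = e]]]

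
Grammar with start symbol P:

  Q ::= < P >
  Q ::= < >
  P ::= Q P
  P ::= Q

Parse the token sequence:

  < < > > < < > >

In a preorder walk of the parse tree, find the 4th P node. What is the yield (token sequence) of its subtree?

< >

[P [Q < [P [Q < >]] >] [P [Q < [P [Q < >]] >]]]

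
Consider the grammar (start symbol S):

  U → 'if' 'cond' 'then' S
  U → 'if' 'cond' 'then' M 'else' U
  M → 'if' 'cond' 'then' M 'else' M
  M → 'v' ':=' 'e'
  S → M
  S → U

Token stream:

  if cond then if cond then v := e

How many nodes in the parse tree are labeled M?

1

[S [U if cond then [S [U if cond then [S [M v := e]]]]]]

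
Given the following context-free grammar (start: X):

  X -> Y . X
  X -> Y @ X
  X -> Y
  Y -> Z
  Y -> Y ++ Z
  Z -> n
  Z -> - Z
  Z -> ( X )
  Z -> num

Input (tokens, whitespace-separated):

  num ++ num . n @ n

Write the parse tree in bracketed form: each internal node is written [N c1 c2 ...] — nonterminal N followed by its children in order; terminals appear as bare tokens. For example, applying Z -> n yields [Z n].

X
Y . X
Y ++ Z . X
Z ++ Z . X
num ++ Z . X
num ++ num . X
num ++ num . Y @ X
num ++ num . Z @ X
num ++ num . n @ X
num ++ num . n @ Y
num ++ num . n @ Z
num ++ num . n @ n

[X [Y [Y [Z num]] ++ [Z num]] . [X [Y [Z n]] @ [X [Y [Z n]]]]]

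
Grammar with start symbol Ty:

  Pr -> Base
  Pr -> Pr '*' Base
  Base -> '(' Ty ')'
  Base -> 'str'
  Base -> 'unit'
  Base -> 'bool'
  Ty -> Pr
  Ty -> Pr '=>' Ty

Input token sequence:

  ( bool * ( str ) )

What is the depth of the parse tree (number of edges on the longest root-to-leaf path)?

[Ty [Pr [Base ( [Ty [Pr [Pr [Base bool]] * [Base ( [Ty [Pr [Base str]]] )]]] )]]]

9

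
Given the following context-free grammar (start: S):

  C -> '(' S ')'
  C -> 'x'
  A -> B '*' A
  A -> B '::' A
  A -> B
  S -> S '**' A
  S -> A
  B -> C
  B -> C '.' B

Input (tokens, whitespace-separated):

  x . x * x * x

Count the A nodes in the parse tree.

[S [A [B [C x] . [B [C x]]] * [A [B [C x]] * [A [B [C x]]]]]]

3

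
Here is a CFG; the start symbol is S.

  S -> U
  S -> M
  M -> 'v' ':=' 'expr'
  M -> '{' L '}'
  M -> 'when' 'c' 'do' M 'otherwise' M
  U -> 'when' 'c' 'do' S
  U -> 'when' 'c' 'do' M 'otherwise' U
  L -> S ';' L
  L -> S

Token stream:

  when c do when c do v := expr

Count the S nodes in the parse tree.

[S [U when c do [S [U when c do [S [M v := expr]]]]]]

3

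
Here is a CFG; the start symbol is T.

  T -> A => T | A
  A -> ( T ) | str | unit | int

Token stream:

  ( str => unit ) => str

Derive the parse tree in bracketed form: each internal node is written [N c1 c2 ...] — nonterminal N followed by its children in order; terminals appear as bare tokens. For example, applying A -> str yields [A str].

[T [A ( [T [A str] => [T [A unit]]] )] => [T [A str]]]

T
A => T
( T ) => T
( A => T ) => T
( str => T ) => T
( str => A ) => T
( str => unit ) => T
( str => unit ) => A
( str => unit ) => str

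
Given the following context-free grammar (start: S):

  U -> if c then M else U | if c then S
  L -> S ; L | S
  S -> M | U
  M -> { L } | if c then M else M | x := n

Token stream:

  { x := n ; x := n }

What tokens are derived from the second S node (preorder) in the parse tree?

x := n

[S [M { [L [S [M x := n]] ; [L [S [M x := n]]]] }]]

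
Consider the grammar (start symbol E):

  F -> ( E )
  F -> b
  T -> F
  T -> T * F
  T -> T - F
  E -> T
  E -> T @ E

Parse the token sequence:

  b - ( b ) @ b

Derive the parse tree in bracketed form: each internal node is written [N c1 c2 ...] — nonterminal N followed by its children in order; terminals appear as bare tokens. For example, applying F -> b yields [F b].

E
T @ E
T - F @ E
F - F @ E
b - F @ E
b - ( E ) @ E
b - ( T ) @ E
b - ( F ) @ E
b - ( b ) @ E
b - ( b ) @ T
b - ( b ) @ F
b - ( b ) @ b

[E [T [T [F b]] - [F ( [E [T [F b]]] )]] @ [E [T [F b]]]]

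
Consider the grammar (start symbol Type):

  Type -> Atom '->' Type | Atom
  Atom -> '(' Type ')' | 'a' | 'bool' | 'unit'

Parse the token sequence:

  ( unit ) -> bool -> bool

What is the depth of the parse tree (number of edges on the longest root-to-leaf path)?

4

[Type [Atom ( [Type [Atom unit]] )] -> [Type [Atom bool] -> [Type [Atom bool]]]]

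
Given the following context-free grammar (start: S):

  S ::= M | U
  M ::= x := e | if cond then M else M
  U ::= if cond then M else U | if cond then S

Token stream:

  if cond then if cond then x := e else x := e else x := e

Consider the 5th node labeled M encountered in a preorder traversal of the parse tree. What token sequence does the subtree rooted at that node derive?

x := e

[S [M if cond then [M if cond then [M x := e] else [M x := e]] else [M x := e]]]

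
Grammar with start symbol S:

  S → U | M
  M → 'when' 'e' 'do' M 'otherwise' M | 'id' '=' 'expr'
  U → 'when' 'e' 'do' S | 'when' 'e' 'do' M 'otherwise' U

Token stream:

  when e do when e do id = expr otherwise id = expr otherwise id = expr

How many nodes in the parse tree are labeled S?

[S [M when e do [M when e do [M id = expr] otherwise [M id = expr]] otherwise [M id = expr]]]

1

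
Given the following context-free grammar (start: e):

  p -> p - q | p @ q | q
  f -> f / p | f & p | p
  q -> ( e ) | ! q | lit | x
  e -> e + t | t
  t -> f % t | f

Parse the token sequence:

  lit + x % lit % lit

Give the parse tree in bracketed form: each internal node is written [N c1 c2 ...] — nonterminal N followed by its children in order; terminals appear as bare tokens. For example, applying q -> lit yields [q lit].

[e [e [t [f [p [q lit]]]]] + [t [f [p [q x]]] % [t [f [p [q lit]]] % [t [f [p [q lit]]]]]]]

e
e + t
t + t
f + t
p + t
q + t
lit + t
lit + f % t
lit + p % t
lit + q % t
lit + x % t
lit + x % f % t
lit + x % p % t
lit + x % q % t
lit + x % lit % t
lit + x % lit % f
lit + x % lit % p
lit + x % lit % q
lit + x % lit % lit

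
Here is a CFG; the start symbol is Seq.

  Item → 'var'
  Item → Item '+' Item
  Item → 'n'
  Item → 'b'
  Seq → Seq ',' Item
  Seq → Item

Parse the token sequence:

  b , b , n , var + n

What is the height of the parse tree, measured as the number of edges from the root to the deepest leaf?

5

[Seq [Seq [Seq [Seq [Item b]] , [Item b]] , [Item n]] , [Item [Item var] + [Item n]]]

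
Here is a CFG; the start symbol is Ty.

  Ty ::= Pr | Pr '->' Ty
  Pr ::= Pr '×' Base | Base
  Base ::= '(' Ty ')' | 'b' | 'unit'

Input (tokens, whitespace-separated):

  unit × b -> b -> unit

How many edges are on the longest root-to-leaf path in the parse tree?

[Ty [Pr [Pr [Base unit]] × [Base b]] -> [Ty [Pr [Base b]] -> [Ty [Pr [Base unit]]]]]

5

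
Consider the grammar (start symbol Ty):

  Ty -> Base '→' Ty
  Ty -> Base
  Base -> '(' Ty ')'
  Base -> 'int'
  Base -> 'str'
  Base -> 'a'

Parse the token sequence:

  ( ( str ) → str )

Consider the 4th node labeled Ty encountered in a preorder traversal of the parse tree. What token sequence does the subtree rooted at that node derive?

[Ty [Base ( [Ty [Base ( [Ty [Base str]] )] → [Ty [Base str]]] )]]

str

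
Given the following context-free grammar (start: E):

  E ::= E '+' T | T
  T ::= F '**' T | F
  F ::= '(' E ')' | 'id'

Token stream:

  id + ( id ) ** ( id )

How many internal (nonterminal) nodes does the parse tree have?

14

[E [E [T [F id]]] + [T [F ( [E [T [F id]]] )] ** [T [F ( [E [T [F id]]] )]]]]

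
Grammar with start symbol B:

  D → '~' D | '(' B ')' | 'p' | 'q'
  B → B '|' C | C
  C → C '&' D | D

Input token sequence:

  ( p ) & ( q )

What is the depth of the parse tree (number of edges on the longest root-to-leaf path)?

[B [C [C [D ( [B [C [D p]]] )]] & [D ( [B [C [D q]]] )]]]

7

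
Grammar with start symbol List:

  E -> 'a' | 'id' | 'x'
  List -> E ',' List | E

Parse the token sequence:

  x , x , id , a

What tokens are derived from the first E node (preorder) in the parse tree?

[List [E x] , [List [E x] , [List [E id] , [List [E a]]]]]

x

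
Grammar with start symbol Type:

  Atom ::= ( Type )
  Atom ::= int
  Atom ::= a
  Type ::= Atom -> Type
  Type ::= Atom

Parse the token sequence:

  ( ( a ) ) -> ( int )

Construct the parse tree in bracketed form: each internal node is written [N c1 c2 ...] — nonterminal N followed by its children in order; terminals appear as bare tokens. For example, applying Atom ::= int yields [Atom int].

Type
Atom -> Type
( Type ) -> Type
( Atom ) -> Type
( ( Type ) ) -> Type
( ( Atom ) ) -> Type
( ( a ) ) -> Type
( ( a ) ) -> Atom
( ( a ) ) -> ( Type )
( ( a ) ) -> ( Atom )
( ( a ) ) -> ( int )

[Type [Atom ( [Type [Atom ( [Type [Atom a]] )]] )] -> [Type [Atom ( [Type [Atom int]] )]]]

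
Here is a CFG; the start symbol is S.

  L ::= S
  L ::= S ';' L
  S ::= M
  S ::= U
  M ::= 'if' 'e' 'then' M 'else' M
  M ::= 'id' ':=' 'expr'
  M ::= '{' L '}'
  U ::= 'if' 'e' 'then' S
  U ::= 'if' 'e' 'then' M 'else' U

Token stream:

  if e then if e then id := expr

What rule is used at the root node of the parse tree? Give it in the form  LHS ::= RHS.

[S [U if e then [S [U if e then [S [M id := expr]]]]]]

S ::= U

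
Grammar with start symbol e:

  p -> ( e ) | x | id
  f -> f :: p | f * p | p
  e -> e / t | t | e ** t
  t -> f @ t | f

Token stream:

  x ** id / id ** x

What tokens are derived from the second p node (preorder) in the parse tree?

[e [e [e [e [t [f [p x]]]] ** [t [f [p id]]]] / [t [f [p id]]]] ** [t [f [p x]]]]

id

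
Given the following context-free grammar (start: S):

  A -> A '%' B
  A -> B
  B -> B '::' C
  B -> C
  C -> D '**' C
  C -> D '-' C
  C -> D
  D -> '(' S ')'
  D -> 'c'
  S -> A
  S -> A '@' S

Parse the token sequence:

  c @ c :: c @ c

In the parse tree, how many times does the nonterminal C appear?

[S [A [B [C [D c]]]] @ [S [A [B [B [C [D c]]] :: [C [D c]]]] @ [S [A [B [C [D c]]]]]]]

4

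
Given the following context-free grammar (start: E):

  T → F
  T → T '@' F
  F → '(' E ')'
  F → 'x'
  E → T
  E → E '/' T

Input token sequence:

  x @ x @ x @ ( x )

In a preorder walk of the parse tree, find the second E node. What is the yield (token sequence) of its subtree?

x

[E [T [T [T [T [F x]] @ [F x]] @ [F x]] @ [F ( [E [T [F x]]] )]]]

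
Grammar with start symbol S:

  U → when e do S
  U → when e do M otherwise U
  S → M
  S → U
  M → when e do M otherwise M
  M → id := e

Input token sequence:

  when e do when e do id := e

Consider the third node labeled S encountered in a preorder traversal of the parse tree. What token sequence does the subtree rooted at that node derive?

id := e

[S [U when e do [S [U when e do [S [M id := e]]]]]]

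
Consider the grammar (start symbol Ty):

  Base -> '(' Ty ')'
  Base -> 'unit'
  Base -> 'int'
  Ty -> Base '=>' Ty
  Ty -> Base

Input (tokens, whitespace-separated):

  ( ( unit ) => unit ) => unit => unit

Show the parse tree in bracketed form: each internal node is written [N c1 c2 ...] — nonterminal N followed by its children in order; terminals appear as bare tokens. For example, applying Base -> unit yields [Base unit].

Ty
Base => Ty
( Ty ) => Ty
( Base => Ty ) => Ty
( ( Ty ) => Ty ) => Ty
( ( Base ) => Ty ) => Ty
( ( unit ) => Ty ) => Ty
( ( unit ) => Base ) => Ty
( ( unit ) => unit ) => Ty
( ( unit ) => unit ) => Base => Ty
( ( unit ) => unit ) => unit => Ty
( ( unit ) => unit ) => unit => Base
( ( unit ) => unit ) => unit => unit

[Ty [Base ( [Ty [Base ( [Ty [Base unit]] )] => [Ty [Base unit]]] )] => [Ty [Base unit] => [Ty [Base unit]]]]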